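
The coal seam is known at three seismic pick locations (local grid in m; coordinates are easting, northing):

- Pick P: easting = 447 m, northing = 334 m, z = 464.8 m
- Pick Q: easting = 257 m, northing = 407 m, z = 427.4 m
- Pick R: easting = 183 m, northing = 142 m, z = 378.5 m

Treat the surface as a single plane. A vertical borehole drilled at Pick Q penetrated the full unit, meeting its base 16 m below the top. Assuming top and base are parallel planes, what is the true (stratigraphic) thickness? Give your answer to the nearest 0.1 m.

15.5 m

Let the plane be z = a·easting + b·northing + c.
Pick Q−Pick P: −190a + 73b = −37.4;  Pick R−Pick P: −264a − 192b = −86.3.
Solving gives a = 0.24180, b = 0.11701.
|∇z| = √(a²+b²) = 0.26862, so dip δ = arctan(0.26862) = 15.04°.
True thickness = vertical thickness × cos δ = 16 × cos 15.04° = 15.5 m.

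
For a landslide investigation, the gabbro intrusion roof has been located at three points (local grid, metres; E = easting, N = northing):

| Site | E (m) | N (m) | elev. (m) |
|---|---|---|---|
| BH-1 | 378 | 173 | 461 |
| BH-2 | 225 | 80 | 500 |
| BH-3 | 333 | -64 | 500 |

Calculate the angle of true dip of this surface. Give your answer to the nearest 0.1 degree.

Two edge vectors: BH-1→BH-2 = (-153, -93, 39), BH-1→BH-3 = (-45, -237, 39).
Normal n = (BH-1→BH-2) × (BH-1→BH-3) = (5616, 4212, 32076).
So ∂z/∂E = −n_x/n_z = −0.17508 and ∂z/∂N = −n_y/n_z = −0.13131.
Gradient magnitude |∇z| = √(a² + b²) = √(0.03065 + 0.01724) = 0.21886.
True dip = arctan(0.21886) = 12.3°, dipping toward NE (azimuth ≈ 053°).

12.3°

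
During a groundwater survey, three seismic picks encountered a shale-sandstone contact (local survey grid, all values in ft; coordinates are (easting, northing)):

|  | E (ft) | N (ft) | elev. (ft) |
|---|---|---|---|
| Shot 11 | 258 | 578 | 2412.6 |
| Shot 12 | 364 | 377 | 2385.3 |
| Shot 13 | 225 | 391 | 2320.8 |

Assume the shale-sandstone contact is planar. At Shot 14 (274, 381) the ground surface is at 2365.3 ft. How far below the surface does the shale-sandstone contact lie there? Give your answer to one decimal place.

Two edge vectors: Shot 11→Shot 12 = (106, -201, -27.3), Shot 11→Shot 13 = (-33, -187, -91.8).
Normal n = (Shot 11→Shot 12) × (Shot 11→Shot 13) = (13346.7, 10631.7, -26455).
So ∂z/∂E = −n_x/n_z = 0.50451 and ∂z/∂N = −n_y/n_z = 0.40188.
Intercept c from Shot 11: 2412.6 − 130.16 − 232.29 = 2050.15.
At (274, 381): z_contact = 138.23 + 153.12 + 2050.15 = 2341.50 ft.
Depth below ground = 2365.3 − 2341.50 = 23.8 ft.

23.8 ft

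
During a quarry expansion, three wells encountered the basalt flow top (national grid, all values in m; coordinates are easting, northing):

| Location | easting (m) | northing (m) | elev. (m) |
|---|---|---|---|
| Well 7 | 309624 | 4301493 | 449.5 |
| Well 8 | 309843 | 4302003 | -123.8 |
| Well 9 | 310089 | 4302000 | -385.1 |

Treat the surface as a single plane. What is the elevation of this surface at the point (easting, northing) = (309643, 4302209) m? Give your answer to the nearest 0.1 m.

Two edge vectors: Well 7→Well 8 = (219, 510, -573.3), Well 7→Well 9 = (465, 507, -834.6).
Normal n = (Well 7→Well 8) × (Well 7→Well 9) = (-134982.9, -83807.1, -126117).
So ∂z/∂easting = −n_x/n_z = −1.070299008 and ∂z/∂northing = −n_y/n_z = −0.664518661.
Intercept c from Well 7: 449.5 + 331390.26 + 2858422.37 = 3190262.13.
At (309643, 4302209): z = −331410.6 − 2858898.2 + 3190262.13 = -46.6 m.

-46.6 m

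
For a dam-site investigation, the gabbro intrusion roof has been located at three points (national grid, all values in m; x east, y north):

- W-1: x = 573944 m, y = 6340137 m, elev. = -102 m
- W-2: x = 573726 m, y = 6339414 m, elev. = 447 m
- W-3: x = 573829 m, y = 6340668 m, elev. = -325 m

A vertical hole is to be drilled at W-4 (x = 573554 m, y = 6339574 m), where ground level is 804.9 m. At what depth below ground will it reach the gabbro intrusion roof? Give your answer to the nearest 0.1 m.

335.1 m

Two edge vectors: W-1→W-2 = (-218, -723, 549), W-1→W-3 = (-115, 531, -223).
Normal n = (W-1→W-2) × (W-1→W-3) = (-130290, -111749, -198903).
So ∂z/∂x = −n_x/n_z = −0.655042910 and ∂z/∂y = −n_y/n_z = −0.561826619.
Intercept c from W-1: -102 + 375957.95 + 3562057.73 = 3937913.68.
At (573554, 6339574): z_contact = −375702.48 − 3561741.43 + 3937913.68 = 469.78 m.
Depth below ground = 804.9 − 469.78 = 335.1 m.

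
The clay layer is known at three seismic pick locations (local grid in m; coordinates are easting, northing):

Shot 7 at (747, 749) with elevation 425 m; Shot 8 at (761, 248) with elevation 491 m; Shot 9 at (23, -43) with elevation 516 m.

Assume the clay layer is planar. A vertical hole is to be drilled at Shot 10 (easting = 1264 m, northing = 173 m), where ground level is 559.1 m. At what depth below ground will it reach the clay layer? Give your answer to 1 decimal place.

Two edge vectors: Shot 7→Shot 8 = (14, -501, 66), Shot 7→Shot 9 = (-724, -792, 91).
Normal n = (Shot 7→Shot 8) × (Shot 7→Shot 9) = (6681, -49058, -373812).
So ∂z/∂easting = −n_x/n_z = 0.017873 and ∂z/∂northing = −n_y/n_z = −0.131237.
Intercept c from Shot 7: 425 − 13.35 + 98.30 = 509.95.
At (1264, 173): z_contact = 22.59 − 22.70 + 509.95 = 509.83 m.
Depth below ground = 559.1 − 509.83 = 49.3 m.

49.3 m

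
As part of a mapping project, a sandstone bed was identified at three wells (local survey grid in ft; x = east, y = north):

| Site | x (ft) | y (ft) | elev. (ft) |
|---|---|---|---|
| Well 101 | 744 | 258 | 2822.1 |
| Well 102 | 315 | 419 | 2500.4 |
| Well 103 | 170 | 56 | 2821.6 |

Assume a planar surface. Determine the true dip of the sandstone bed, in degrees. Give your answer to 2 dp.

Let the plane be z = a·x + b·y + c.
Well 102−Well 101: −429a + 161b = −321.7;  Well 103−Well 101: −574a − 202b = −0.5.
Solving gives a = 0.36334, b = −1.02998.
Gradient magnitude |∇z| = √(a² + b²) = √(0.13202 + 1.06087) = 1.09219.
True dip = arctan(1.09219) = 47.52°, dipping toward NNW (azimuth ≈ 341°).

47.52°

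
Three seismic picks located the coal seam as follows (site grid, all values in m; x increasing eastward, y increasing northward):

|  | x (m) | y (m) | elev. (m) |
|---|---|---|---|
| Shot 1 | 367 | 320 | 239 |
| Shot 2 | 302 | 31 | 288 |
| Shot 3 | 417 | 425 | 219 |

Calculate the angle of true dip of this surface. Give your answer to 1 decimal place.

9.8°

Two edge vectors: Shot 1→Shot 2 = (-65, -289, 49), Shot 1→Shot 3 = (50, 105, -20).
Normal n = (Shot 1→Shot 2) × (Shot 1→Shot 3) = (635, 1150, 7625).
So ∂z/∂x = −n_x/n_z = −0.08328 and ∂z/∂y = −n_y/n_z = −0.15082.
Gradient magnitude |∇z| = √(a² + b²) = √(0.00694 + 0.02275) = 0.17228.
True dip = arctan(0.17228) = 9.8°, dipping toward NNE (azimuth ≈ 029°).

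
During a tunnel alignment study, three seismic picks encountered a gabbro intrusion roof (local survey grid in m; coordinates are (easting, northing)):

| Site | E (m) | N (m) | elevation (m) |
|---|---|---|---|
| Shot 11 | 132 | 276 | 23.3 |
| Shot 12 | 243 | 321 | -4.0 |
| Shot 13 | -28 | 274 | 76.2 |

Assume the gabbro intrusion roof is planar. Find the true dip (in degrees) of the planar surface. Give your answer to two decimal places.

Let the plane be z = a·E + b·N + c.
Shot 12−Shot 11: 111a + 45b = −27.3;  Shot 13−Shot 11: −160a − 2b = 52.9.
Solving gives a = −0.33332, b = 0.21552.
Gradient magnitude |∇z| = √(a² + b²) = √(0.11110 + 0.04645) = 0.39693.
True dip = arctan(0.39693) = 21.65°, dipping toward ESE (azimuth ≈ 123°).

21.65°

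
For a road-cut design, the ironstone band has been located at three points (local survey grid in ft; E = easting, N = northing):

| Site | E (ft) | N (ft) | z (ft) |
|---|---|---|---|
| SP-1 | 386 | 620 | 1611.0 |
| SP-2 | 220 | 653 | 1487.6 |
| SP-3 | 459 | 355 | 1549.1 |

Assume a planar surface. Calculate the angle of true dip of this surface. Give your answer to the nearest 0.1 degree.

43.7°

Two edge vectors: SP-1→SP-2 = (-166, 33, -123.4), SP-1→SP-3 = (73, -265, -61.9).
Normal n = (SP-1→SP-2) × (SP-1→SP-3) = (-34743.7, -19283.6, 41581).
So ∂z/∂E = −n_x/n_z = 0.83557 and ∂z/∂N = −n_y/n_z = 0.46376.
Gradient magnitude |∇z| = √(a² + b²) = √(0.69817 + 0.21507) = 0.95564.
True dip = arctan(0.95564) = 43.7°, dipping toward WSW (azimuth ≈ 241°).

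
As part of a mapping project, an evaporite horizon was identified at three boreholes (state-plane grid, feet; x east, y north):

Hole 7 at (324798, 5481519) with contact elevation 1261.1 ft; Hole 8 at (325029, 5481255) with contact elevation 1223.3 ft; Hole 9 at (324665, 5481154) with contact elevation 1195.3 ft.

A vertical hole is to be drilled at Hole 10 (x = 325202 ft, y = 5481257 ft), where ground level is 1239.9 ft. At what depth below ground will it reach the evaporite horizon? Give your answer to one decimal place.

11.1 ft

Let the plane be z = a·x + b·y + c.
Hole 8−Hole 7: 231a − 264b = −37.8;  Hole 9−Hole 7: −133a − 365b = −65.8.
Solving gives a = 0.029927906, b = 0.169368736.
Then c = 1261.1 − a·324798 − b·5481519 = −936857.37.
At (325202, 5481257): z_contact = 9732.61 + 928353.57 − 936857.37 = 1228.82 ft.
Depth below ground = 1239.9 − 1228.82 = 11.1 ft.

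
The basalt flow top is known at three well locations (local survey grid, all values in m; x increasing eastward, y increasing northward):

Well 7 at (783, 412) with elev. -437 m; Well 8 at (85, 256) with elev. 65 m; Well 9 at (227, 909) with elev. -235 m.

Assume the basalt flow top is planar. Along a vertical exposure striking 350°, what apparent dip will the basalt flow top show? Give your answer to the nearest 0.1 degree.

11.4°

Let the plane be z = a·x + b·y + c.
Well 8−Well 7: −698a − 156b = 502;  Well 9−Well 7: −556a + 497b = 202.
Solving gives a = −0.64801, b = −0.31850.
Unit vector along 350° is (sin 350°, cos 350°) = (-0.1736, 0.9848).
Slope in that direction = a·(-0.1736) + b·(0.9848) = −0.20114.
Apparent dip = arctan|0.20114| = 11.4° (true dip is 35.8°, so apparent ≤ true as expected).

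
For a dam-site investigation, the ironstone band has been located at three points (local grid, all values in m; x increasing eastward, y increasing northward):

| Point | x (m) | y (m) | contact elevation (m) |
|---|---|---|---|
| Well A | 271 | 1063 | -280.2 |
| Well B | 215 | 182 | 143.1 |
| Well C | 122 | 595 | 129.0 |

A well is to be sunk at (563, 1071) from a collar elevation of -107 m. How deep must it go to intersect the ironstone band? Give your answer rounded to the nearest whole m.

628 m

Two edge vectors: Well A→Well B = (-56, -881, 423.3), Well A→Well C = (-149, -468, 409.2).
Normal n = (Well A→Well B) × (Well A→Well C) = (-162400.8, -40156.5, -105061).
So ∂z/∂x = −n_x/n_z = −1.54578 and ∂z/∂y = −n_y/n_z = −0.38222.
Intercept c from Well A: -280.2 + 418.91 + 406.30 = 545.01.
At (563, 1071): z_contact = −870.3 − 409.4 + 545.01 = -734.6 m.
Depth below ground = -107 − (-734.6) = 628 m.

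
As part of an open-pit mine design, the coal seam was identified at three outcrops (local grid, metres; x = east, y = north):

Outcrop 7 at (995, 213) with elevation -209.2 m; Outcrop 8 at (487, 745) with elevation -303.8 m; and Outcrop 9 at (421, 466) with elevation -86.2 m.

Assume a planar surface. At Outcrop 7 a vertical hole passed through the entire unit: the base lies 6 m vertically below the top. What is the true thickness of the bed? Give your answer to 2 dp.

Two edge vectors: Outcrop 7→Outcrop 8 = (-508, 532, -94.6), Outcrop 7→Outcrop 9 = (-574, 253, 123).
Normal n = (Outcrop 7→Outcrop 8) × (Outcrop 7→Outcrop 9) = (89369.8, 116784.4, 176844).
So ∂z/∂x = −n_x/n_z = −0.50536 and ∂z/∂y = −n_y/n_z = −0.66038.
|∇z| = √(a²+b²) = 0.83156, so dip δ = arctan(0.83156) = 39.75°.
True thickness = vertical thickness × cos δ = 6 × cos 39.75° = 4.61 m.

4.61 m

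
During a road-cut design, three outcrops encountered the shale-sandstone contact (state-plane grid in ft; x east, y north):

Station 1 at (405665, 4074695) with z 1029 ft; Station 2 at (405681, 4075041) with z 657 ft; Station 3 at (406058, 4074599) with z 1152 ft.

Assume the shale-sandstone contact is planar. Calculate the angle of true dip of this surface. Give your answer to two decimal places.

Let the plane be z = a·x + b·y + c.
Station 2−Station 1: 16a + 346b = −372;  Station 3−Station 1: 393a − 96b = 123.
Solving gives a = 0.04978, b = −1.07745.
Gradient magnitude |∇z| = √(a² + b²) = √(0.00248 + 1.16089) = 1.07860.
True dip = arctan(1.07860) = 47.17°, dipping toward N (azimuth ≈ 357°).

47.17°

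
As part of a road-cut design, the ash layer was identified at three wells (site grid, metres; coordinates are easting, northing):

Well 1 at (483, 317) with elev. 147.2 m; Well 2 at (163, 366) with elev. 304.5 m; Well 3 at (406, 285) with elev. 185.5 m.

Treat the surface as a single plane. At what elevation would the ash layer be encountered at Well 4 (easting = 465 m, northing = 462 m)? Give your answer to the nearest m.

155 m

Let the plane be z = a·easting + b·northing + c.
Well 2−Well 1: −320a + 49b = 157.3;  Well 3−Well 1: −77a − 32b = 38.3.
Solving gives a = −0.49313, b = −0.01027.
Then c = 147.2 − a·483 − b·317 = 388.64.
At (465, 462): z = −229.3 − 4.7 + 388.64 = 154.6 m.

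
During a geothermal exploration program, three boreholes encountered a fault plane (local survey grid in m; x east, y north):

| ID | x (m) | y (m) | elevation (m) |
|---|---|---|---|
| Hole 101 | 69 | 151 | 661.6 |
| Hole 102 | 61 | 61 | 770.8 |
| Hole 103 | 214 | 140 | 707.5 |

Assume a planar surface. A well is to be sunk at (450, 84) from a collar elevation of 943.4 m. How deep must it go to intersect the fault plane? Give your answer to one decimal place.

Two edge vectors: Hole 101→Hole 102 = (-8, -90, 109.2), Hole 101→Hole 103 = (145, -11, 45.9).
Normal n = (Hole 101→Hole 102) × (Hole 101→Hole 103) = (-2929.8, 16201.2, 13138).
So ∂z/∂x = −n_x/n_z = 0.22300 and ∂z/∂y = −n_y/n_z = −1.23316.
Intercept c from Hole 101: 661.6 − 15.39 + 186.21 = 832.42.
At (450, 84): z_contact = 100.35 − 103.59 + 832.42 = 829.19 m.
Depth below ground = 943.4 − 829.19 = 114.2 m.

114.2 m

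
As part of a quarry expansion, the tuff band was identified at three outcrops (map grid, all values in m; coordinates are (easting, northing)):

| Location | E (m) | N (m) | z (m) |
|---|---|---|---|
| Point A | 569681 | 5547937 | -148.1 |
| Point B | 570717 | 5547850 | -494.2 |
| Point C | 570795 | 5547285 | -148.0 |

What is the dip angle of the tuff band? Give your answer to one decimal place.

Two edge vectors: Point A→Point B = (1036, -87, -346.1), Point A→Point C = (1114, -652, 0.1).
Normal n = (Point A→Point B) × (Point A→Point C) = (-225665.9, -385659, -578554).
So ∂z/∂E = −n_x/n_z = −0.39005 and ∂z/∂N = −n_y/n_z = −0.66659.
Gradient magnitude |∇z| = √(a² + b²) = √(0.15214 + 0.44434) = 0.77232.
True dip = arctan(0.77232) = 37.7°, dipping toward NNE (azimuth ≈ 030°).

37.7°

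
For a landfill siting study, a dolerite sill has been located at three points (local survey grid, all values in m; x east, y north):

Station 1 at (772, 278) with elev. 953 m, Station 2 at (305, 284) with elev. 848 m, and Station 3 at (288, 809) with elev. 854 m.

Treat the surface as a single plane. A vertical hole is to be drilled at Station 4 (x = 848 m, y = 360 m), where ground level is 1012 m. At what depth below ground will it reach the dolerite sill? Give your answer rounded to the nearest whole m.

40 m

Let the plane be z = a·x + b·y + c.
Station 2−Station 1: −467a + 6b = −105;  Station 3−Station 1: −484a + 531b = −99.
Solving gives a = 0.22508, b = 0.01872.
Then c = 953 − a·772 − b·278 = 774.04.
At (848, 360): z_contact = 190.9 + 6.7 + 774.04 = 971.6 m.
Depth below ground = 1012 − 971.6 = 40 m.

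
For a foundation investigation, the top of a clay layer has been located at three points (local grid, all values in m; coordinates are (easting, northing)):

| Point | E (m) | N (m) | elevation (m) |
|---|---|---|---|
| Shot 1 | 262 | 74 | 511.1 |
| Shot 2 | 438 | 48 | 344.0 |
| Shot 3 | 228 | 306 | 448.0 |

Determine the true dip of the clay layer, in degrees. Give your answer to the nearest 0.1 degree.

Two edge vectors: Shot 1→Shot 2 = (176, -26, -167.1), Shot 1→Shot 3 = (-34, 232, -63.1).
Normal n = (Shot 1→Shot 2) × (Shot 1→Shot 3) = (40407.8, 16787, 39948).
So ∂z/∂E = −n_x/n_z = −1.01151 and ∂z/∂N = −n_y/n_z = −0.42022.
Gradient magnitude |∇z| = √(a² + b²) = √(1.02315 + 0.17659) = 1.09533.
True dip = arctan(1.09533) = 47.6°, dipping toward ENE (azimuth ≈ 067°).

47.6°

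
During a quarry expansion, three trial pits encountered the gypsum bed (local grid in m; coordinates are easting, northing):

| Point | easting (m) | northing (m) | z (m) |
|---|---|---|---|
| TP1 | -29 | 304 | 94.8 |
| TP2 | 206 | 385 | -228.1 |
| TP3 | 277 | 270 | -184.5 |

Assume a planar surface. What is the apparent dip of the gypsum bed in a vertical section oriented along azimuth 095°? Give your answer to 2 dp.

43.02°

Let the plane be z = a·easting + b·northing + c.
TP2−TP1: 235a + 81b = −322.9;  TP3−TP1: 306a − 34b = −279.3.
Solving gives a = −1.02520, b = −1.01208.
Unit vector along 095° is (sin 95°, cos 95°) = (0.9962, -0.0872).
Slope in that direction = a·(0.9962) + b·(-0.0872) = −0.93309.
Apparent dip = arctan|0.93309| = 43.02° (true dip is 55.2°, so apparent ≤ true as expected).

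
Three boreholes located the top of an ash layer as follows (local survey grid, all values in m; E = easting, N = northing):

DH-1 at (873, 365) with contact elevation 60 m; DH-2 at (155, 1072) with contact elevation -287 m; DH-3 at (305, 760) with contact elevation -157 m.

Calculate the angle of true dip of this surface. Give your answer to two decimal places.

20.63°

Two edge vectors: DH-1→DH-2 = (-718, 707, -347), DH-1→DH-3 = (-568, 395, -217).
Normal n = (DH-1→DH-2) × (DH-1→DH-3) = (-16354, 41290, 117966).
So ∂z/∂E = −n_x/n_z = 0.13863 and ∂z/∂N = −n_y/n_z = −0.35002.
Gradient magnitude |∇z| = √(a² + b²) = √(0.01922 + 0.12251) = 0.37647.
True dip = arctan(0.37647) = 20.63°, dipping toward NNW (azimuth ≈ 338°).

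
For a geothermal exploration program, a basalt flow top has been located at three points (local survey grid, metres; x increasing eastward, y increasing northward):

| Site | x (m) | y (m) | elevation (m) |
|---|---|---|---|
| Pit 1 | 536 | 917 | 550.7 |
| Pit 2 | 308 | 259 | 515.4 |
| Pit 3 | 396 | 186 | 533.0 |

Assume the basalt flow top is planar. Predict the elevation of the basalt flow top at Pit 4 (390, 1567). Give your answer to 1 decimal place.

515.1 m

Let the plane be z = a·x + b·y + c.
Pit 2−Pit 1: −228a − 658b = −35.3;  Pit 3−Pit 1: −140a − 731b = −17.7.
Solving gives a = 0.189914, b = −0.012159.
Then c = 550.7 − a·536 − b·917 = 460.06.
At (390, 1567): z = 74.1 − 19.1 + 460.06 = 515.1 m.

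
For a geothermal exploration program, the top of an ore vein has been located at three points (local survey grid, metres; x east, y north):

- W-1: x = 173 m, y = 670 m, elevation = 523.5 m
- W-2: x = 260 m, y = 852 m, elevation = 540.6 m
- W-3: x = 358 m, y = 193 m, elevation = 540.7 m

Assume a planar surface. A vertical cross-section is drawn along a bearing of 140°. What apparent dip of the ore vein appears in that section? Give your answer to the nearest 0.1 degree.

Two edge vectors: W-1→W-2 = (87, 182, 17.1), W-1→W-3 = (185, -477, 17.2).
Normal n = (W-1→W-2) × (W-1→W-3) = (11287.1, 1667.1, -75169).
So ∂z/∂x = −n_x/n_z = 0.15016 and ∂z/∂y = −n_y/n_z = 0.02218.
Unit vector along 140° is (sin 140°, cos 140°) = (0.6428, -0.7660).
Slope in that direction = a·(0.6428) + b·(-0.7660) = 0.07953.
Apparent dip = arctan|0.07953| = 4.5° (true dip is 8.6°, so apparent ≤ true as expected).

4.5°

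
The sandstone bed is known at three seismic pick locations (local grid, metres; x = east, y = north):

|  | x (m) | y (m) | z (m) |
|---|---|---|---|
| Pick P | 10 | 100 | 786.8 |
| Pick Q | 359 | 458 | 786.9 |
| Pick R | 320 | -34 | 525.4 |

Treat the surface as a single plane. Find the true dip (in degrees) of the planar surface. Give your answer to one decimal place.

Two edge vectors: Pick P→Pick Q = (349, 358, 0.1), Pick P→Pick R = (310, -134, -261.4).
Normal n = (Pick P→Pick Q) × (Pick P→Pick R) = (-93567.8, 91259.6, -157746).
So ∂z/∂x = −n_x/n_z = −0.59315 and ∂z/∂y = −n_y/n_z = 0.57852.
Gradient magnitude |∇z| = √(a² + b²) = √(0.35183 + 0.33469) = 0.82857.
True dip = arctan(0.82857) = 39.6°, dipping toward SE (azimuth ≈ 134°).

39.6°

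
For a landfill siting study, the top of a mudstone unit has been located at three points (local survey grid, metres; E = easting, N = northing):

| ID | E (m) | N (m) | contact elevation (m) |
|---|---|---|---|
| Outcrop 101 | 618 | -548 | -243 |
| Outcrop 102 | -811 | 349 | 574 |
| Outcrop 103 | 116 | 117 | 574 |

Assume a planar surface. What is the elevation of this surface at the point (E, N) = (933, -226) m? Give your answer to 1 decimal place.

364.2 m

Two edge vectors: Outcrop 101→Outcrop 102 = (-1429, 897, 817), Outcrop 101→Outcrop 103 = (-502, 665, 817).
Normal n = (Outcrop 101→Outcrop 102) × (Outcrop 101→Outcrop 103) = (189544, 757359, -499991).
So ∂z/∂E = −n_x/n_z = 0.37909 and ∂z/∂N = −n_y/n_z = 1.51475.
Intercept c from Outcrop 101: -243 − 234.28 + 830.08 = 352.80.
At (933, -226): z = 353.7 − 342.3 + 352.80 = 364.2 m.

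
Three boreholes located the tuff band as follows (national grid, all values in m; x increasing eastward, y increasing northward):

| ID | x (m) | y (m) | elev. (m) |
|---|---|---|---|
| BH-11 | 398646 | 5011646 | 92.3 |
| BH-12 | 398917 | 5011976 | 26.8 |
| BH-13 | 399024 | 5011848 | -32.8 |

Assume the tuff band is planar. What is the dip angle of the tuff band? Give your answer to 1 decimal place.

22.9°

Two edge vectors: BH-11→BH-12 = (271, 330, -65.5), BH-11→BH-13 = (378, 202, -125.1).
Normal n = (BH-11→BH-12) × (BH-11→BH-13) = (-28052, 9143.1, -69998).
So ∂z/∂x = −n_x/n_z = −0.40075 and ∂z/∂y = −n_y/n_z = 0.13062.
Gradient magnitude |∇z| = √(a² + b²) = √(0.16060 + 0.01706) = 0.42150.
True dip = arctan(0.42150) = 22.9°, dipping toward ESE (azimuth ≈ 108°).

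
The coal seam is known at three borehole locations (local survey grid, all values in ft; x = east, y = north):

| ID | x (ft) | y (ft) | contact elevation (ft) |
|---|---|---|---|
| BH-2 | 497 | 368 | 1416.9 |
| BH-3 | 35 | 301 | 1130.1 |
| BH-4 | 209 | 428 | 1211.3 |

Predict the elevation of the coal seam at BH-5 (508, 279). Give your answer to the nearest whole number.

Let the plane be z = a·x + b·y + c.
BH-3−BH-2: −462a − 67b = −286.8;  BH-4−BH-2: −288a + 60b = −205.6.
Solving gives a = 0.65899, b = −0.26350.
Then c = 1416.9 − a·497 − b·368 = 1186.35.
At (508, 279): z = 334.8 − 73.5 + 1186.35 = 1447.6 ft.

1448 ft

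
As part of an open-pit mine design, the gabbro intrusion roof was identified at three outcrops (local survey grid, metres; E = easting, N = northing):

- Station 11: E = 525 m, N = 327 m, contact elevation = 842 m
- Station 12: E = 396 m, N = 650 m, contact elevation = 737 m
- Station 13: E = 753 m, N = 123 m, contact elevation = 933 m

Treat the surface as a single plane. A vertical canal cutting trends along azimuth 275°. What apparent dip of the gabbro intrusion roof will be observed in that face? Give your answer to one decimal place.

Let the plane be z = a·E + b·N + c.
Station 12−Station 11: −129a + 323b = −105;  Station 13−Station 11: 228a − 204b = 91.
Solving gives a = 0.16846, b = −0.25780.
Unit vector along 275° is (sin 275°, cos 275°) = (-0.9962, 0.0872).
Slope in that direction = a·(-0.9962) + b·(0.0872) = −0.19029.
Apparent dip = arctan|0.19029| = 10.8° (true dip is 17.1°, so apparent ≤ true as expected).

10.8°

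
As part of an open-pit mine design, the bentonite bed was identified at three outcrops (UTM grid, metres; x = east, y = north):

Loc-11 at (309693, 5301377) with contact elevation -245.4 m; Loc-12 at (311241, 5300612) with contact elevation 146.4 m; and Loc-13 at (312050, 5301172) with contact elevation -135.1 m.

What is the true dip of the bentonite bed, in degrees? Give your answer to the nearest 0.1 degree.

26.9°

Let the plane be z = a·x + b·y + c.
Loc-12−Loc-11: 1548a − 765b = 391.8;  Loc-13−Loc-11: 2357a − 205b = 110.3.
Solving gives a = 0.00273, b = −0.50663.
Gradient magnitude |∇z| = √(a² + b²) = √(0.00001 + 0.25667) = 0.50663.
True dip = arctan(0.50663) = 26.9°, dipping toward N (azimuth ≈ 360°).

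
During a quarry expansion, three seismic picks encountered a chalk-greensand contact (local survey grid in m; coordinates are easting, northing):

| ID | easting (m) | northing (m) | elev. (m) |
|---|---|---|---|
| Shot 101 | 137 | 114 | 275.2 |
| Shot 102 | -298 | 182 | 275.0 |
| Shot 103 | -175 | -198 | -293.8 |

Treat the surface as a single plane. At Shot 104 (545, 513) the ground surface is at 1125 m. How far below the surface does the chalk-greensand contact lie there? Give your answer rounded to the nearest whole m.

120 m

Two edge vectors: Shot 101→Shot 102 = (-435, 68, -0.2), Shot 101→Shot 103 = (-312, -312, -569).
Normal n = (Shot 101→Shot 102) × (Shot 101→Shot 103) = (-38754.4, -247452.6, 156936).
So ∂z/∂easting = −n_x/n_z = 0.24694 and ∂z/∂northing = −n_y/n_z = 1.57677.
Intercept c from Shot 101: 275.2 − 33.83 − 179.75 = 61.62.
At (545, 513): z_contact = 134.6 + 808.9 + 61.62 = 1005.1 m.
Depth below ground = 1125 − 1005.1 = 120 m.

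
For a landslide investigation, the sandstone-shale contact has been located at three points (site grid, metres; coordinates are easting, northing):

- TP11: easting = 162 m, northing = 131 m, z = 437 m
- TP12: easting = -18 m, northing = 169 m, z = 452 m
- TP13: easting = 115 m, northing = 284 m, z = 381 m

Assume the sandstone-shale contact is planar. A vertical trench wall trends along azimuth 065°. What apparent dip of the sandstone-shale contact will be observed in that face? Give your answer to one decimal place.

Two edge vectors: TP11→TP12 = (-180, 38, 15), TP11→TP13 = (-47, 153, -56).
Normal n = (TP11→TP12) × (TP11→TP13) = (-4423, -10785, -25754).
So ∂z/∂easting = −n_x/n_z = −0.17174 and ∂z/∂northing = −n_y/n_z = −0.41877.
Unit vector along 065° is (sin 65°, cos 65°) = (0.9063, 0.4226).
Slope in that direction = a·(0.9063) + b·(0.4226) = −0.33263.
Apparent dip = arctan|0.33263| = 18.4° (true dip is 24.4°, so apparent ≤ true as expected).

18.4°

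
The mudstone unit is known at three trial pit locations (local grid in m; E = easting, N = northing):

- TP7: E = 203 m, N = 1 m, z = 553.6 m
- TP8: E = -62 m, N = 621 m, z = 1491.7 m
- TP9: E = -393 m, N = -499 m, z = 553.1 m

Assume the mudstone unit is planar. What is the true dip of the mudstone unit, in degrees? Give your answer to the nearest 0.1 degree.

Two edge vectors: TP7→TP8 = (-265, 620, 938.1), TP7→TP9 = (-596, -500, -0.5).
Normal n = (TP7→TP8) × (TP7→TP9) = (468740, -559240.1, 502020).
So ∂z/∂E = −n_x/n_z = −0.93371 and ∂z/∂N = −n_y/n_z = 1.11398.
Gradient magnitude |∇z| = √(a² + b²) = √(0.87181 + 1.24095) = 1.45353.
True dip = arctan(1.45353) = 55.5°, dipping toward SE (azimuth ≈ 140°).

55.5°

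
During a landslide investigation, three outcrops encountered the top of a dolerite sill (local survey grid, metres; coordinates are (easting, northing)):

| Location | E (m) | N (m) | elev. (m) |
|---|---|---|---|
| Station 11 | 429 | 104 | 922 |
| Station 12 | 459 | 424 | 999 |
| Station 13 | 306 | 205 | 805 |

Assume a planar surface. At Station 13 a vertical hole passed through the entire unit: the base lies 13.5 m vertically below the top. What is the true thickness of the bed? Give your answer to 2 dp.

9.19 m

Let the plane be z = a·E + b·N + c.
Station 12−Station 11: 30a + 320b = 77;  Station 13−Station 11: −123a + 101b = −117.
Solving gives a = 1.06669, b = 0.14062.
|∇z| = √(a²+b²) = 1.07592, so dip δ = arctan(1.07592) = 47.09°.
True thickness = vertical thickness × cos δ = 13.5 × cos 47.09° = 9.19 m.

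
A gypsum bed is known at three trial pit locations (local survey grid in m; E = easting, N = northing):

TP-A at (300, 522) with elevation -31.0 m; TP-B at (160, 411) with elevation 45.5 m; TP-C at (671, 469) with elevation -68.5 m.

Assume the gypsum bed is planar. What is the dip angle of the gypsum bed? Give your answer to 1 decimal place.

Two edge vectors: TP-A→TP-B = (-140, -111, 76.5), TP-A→TP-C = (371, -53, -37.5).
Normal n = (TP-A→TP-B) × (TP-A→TP-C) = (8217, 23131.5, 48601).
So ∂z/∂E = −n_x/n_z = −0.16907 and ∂z/∂N = −n_y/n_z = −0.47595.
Gradient magnitude |∇z| = √(a² + b²) = √(0.02858 + 0.22653) = 0.50508.
True dip = arctan(0.50508) = 26.8°, dipping toward NNE (azimuth ≈ 020°).

26.8°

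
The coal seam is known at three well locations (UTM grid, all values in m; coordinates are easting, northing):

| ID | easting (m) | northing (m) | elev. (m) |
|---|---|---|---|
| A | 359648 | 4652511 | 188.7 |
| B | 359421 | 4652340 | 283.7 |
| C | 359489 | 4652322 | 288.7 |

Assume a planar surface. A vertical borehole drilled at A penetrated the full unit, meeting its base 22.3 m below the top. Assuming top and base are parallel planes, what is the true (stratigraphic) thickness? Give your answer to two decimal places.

Let the plane be z = a·easting + b·northing + c.
B−A: −227a − 171b = 95;  C−A: −159a − 189b = 100.
Solving gives a = −0.05441, b = −0.48333.
|∇z| = √(a²+b²) = 0.48638, so dip δ = arctan(0.48638) = 25.94°.
True thickness = vertical thickness × cos δ = 22.3 × cos 25.94° = 20.05 m.

20.05 m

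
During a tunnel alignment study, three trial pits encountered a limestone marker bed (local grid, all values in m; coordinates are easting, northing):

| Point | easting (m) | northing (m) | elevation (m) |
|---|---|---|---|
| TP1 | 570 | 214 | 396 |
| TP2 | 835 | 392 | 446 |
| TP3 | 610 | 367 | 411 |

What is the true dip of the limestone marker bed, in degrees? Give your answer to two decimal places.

9.11°

Two edge vectors: TP1→TP2 = (265, 178, 50), TP1→TP3 = (40, 153, 15).
Normal n = (TP1→TP2) × (TP1→TP3) = (-4980, -1975, 33425).
So ∂z/∂easting = −n_x/n_z = 0.14899 and ∂z/∂northing = −n_y/n_z = 0.05909.
Gradient magnitude |∇z| = √(a² + b²) = √(0.02220 + 0.00349) = 0.16028.
True dip = arctan(0.16028) = 9.11°, dipping toward WSW (azimuth ≈ 248°).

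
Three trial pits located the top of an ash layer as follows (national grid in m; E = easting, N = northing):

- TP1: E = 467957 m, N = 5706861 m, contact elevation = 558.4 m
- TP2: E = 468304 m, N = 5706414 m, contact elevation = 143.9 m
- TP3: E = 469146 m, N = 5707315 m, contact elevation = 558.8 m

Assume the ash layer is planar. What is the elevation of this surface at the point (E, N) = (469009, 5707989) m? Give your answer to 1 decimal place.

Two edge vectors: TP1→TP2 = (347, -447, -414.5), TP1→TP3 = (1189, 454, 0.4).
Normal n = (TP1→TP2) × (TP1→TP3) = (188004.2, -492979.3, 689021).
So ∂z/∂E = −n_x/n_z = −0.272856996 and ∂z/∂N = −n_y/n_z = 0.715477903.
Intercept c from TP1: 558.4 + 127685.34 − 4083132.94 = −3954889.20.
At (469009, 5707989): z = −127972.4 + 4083940.0 − 3954889.20 = 1078.4 m.

1078.4 m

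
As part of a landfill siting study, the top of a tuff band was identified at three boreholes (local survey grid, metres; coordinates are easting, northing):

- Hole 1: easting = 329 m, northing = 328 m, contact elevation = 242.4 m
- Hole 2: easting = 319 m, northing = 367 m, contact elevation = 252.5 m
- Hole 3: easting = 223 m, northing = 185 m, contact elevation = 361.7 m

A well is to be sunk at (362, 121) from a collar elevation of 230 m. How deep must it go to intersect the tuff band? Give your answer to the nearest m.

19 m

Let the plane be z = a·easting + b·northing + c.
Hole 2−Hole 1: −10a + 39b = 10.1;  Hole 3−Hole 1: −106a − 143b = 119.3.
Solving gives a = −1.09579, b = −0.02200.
Then c = 242.4 − a·329 − b·328 = 610.13.
At (362, 121): z_contact = −396.7 − 2.7 + 610.13 = 210.8 m.
Depth below ground = 230 − 210.8 = 19 m.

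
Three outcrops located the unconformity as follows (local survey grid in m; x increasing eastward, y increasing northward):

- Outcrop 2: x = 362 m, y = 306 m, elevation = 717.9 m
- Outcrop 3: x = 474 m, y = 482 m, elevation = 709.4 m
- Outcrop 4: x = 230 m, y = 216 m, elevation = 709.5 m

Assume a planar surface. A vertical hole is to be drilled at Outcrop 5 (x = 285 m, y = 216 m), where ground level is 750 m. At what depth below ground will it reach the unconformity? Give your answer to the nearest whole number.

31 m

Two edge vectors: Outcrop 2→Outcrop 3 = (112, 176, -8.5), Outcrop 2→Outcrop 4 = (-132, -90, -8.4).
Normal n = (Outcrop 2→Outcrop 3) × (Outcrop 2→Outcrop 4) = (-2243.4, 2062.8, 13152).
So ∂z/∂x = −n_x/n_z = 0.17057 and ∂z/∂y = −n_y/n_z = −0.15684.
Intercept c from Outcrop 2: 717.9 − 61.75 + 47.99 = 704.15.
At (285, 216): z_contact = 48.6 − 33.9 + 704.15 = 718.9 m.
Depth below ground = 750 − 718.9 = 31 m.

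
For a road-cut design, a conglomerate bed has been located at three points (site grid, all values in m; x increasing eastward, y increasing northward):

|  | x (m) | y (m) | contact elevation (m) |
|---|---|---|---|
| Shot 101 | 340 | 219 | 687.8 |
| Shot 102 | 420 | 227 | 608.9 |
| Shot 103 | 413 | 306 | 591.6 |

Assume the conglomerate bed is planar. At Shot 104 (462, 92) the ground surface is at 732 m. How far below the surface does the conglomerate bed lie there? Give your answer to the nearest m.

122 m

Let the plane be z = a·x + b·y + c.
Shot 102−Shot 101: 80a + 8b = −78.9;  Shot 103−Shot 101: 73a + 87b = −96.2.
Solving gives a = −0.95588, b = −0.30369.
Then c = 687.8 − a·340 − b·219 = 1079.31.
At (462, 92): z_contact = −441.6 − 27.9 + 1079.31 = 609.8 m.
Depth below ground = 732 − 609.8 = 122 m.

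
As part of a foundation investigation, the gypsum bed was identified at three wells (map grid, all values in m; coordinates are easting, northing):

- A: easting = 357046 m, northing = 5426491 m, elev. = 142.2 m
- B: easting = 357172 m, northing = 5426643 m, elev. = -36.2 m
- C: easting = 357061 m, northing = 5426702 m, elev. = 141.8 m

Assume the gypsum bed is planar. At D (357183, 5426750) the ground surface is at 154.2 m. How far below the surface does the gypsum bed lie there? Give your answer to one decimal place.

Two edge vectors: A→B = (126, 152, -178.4), A→C = (15, 211, -0.4).
Normal n = (A→B) × (A→C) = (37581.6, -2625.6, 24306).
So ∂z/∂easting = −n_x/n_z = −1.546186127 and ∂z/∂northing = −n_y/n_z = 0.108022710.
Intercept c from A: 142.2 + 552059.57 − 586184.27 = −33982.49.
At (357183, 5426750): z_contact = −552271.40 + 586212.24 − 33982.49 = -41.65 m.
Depth below ground = 154.2 − (-41.65) = 195.8 m.

195.8 m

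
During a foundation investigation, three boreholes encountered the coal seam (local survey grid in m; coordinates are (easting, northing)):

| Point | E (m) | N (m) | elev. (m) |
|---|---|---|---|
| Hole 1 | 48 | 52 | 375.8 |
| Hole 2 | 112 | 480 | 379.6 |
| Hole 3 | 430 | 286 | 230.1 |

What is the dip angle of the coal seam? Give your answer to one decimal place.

Let the plane be z = a·E + b·N + c.
Hole 2−Hole 1: 64a + 428b = 3.8;  Hole 3−Hole 1: 382a + 234b = −145.7.
Solving gives a = −0.42586, b = 0.07256.
Gradient magnitude |∇z| = √(a² + b²) = √(0.18136 + 0.00526) = 0.43200.
True dip = arctan(0.43200) = 23.4°, dipping toward E (azimuth ≈ 100°).

23.4°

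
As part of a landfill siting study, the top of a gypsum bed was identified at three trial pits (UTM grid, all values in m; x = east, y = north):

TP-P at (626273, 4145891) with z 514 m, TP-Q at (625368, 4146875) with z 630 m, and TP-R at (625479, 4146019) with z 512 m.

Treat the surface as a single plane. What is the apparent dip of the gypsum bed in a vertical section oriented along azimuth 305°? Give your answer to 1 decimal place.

Let the plane be z = a·x + b·y + c.
TP-Q−TP-P: −905a + 984b = 116;  TP-R−TP-P: −794a + 128b = −2.
Solving gives a = 0.02527, b = 0.14113.
Unit vector along 305° is (sin 305°, cos 305°) = (-0.8192, 0.5736).
Slope in that direction = a·(-0.8192) + b·(0.5736) = 0.06025.
Apparent dip = arctan|0.06025| = 3.4° (true dip is 8.2°, so apparent ≤ true as expected).

3.4°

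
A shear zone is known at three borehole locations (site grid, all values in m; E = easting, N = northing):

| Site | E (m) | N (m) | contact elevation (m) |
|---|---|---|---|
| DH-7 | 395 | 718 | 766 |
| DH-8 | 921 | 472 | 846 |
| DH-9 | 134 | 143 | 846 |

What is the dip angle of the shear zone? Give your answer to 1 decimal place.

10.5°

Two edge vectors: DH-7→DH-8 = (526, -246, 80), DH-7→DH-9 = (-261, -575, 80).
Normal n = (DH-7→DH-8) × (DH-7→DH-9) = (26320, -62960, -366656).
So ∂z/∂E = −n_x/n_z = 0.07178 and ∂z/∂N = −n_y/n_z = −0.17171.
Gradient magnitude |∇z| = √(a² + b²) = √(0.00515 + 0.02949) = 0.18611.
True dip = arctan(0.18611) = 10.5°, dipping toward NNW (azimuth ≈ 337°).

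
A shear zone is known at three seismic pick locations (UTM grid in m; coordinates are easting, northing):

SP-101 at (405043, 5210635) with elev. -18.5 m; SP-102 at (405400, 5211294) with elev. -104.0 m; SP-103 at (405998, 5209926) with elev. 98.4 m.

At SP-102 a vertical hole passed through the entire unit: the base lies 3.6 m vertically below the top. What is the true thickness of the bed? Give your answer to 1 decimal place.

3.6 m

Two edge vectors: SP-101→SP-102 = (357, 659, -85.5), SP-101→SP-103 = (955, -709, 116.9).
Normal n = (SP-101→SP-102) × (SP-101→SP-103) = (16417.6, -123385.8, -882458).
So ∂z/∂easting = −n_x/n_z = 0.01860 and ∂z/∂northing = −n_y/n_z = −0.13982.
|∇z| = √(a²+b²) = 0.14105, so dip δ = arctan(0.14105) = 8.03°.
True thickness = vertical thickness × cos δ = 3.6 × cos 8.03° = 3.6 m.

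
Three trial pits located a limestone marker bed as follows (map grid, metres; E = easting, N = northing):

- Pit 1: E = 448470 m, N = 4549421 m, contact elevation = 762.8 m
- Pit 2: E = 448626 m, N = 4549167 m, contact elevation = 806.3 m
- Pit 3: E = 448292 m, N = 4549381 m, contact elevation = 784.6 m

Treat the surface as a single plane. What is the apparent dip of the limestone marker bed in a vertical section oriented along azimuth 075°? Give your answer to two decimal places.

7.26°

Let the plane be z = a·E + b·N + c.
Pit 2−Pit 1: 156a − 254b = 43.5;  Pit 3−Pit 1: −178a − 40b = 21.8.
Solving gives a = −0.07380, b = −0.21659.
Unit vector along 075° is (sin 75°, cos 75°) = (0.9659, 0.2588).
Slope in that direction = a·(0.9659) + b·(0.2588) = −0.12734.
Apparent dip = arctan|0.12734| = 7.26° (true dip is 12.9°, so apparent ≤ true as expected).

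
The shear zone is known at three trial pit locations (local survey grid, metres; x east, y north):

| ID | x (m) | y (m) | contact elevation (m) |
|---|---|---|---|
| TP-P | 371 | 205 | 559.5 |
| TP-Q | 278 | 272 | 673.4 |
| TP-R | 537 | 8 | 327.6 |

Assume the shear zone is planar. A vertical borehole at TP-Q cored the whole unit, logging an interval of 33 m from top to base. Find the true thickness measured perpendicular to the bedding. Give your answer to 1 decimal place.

23.0 m

Let the plane be z = a·x + b·y + c.
TP-Q−TP-P: −93a + 67b = 113.9;  TP-R−TP-P: 166a − 197b = −231.9.
Solving gives a = −0.95861, b = 0.36940.
|∇z| = √(a²+b²) = 1.02732, so dip δ = arctan(1.02732) = 45.77°.
True thickness = vertical thickness × cos δ = 33 × cos 45.77° = 23.0 m.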